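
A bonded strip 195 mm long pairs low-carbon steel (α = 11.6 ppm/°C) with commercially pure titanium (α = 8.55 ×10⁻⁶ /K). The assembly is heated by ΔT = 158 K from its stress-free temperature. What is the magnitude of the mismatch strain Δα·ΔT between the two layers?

Δα = |11.6 − 8.55|×10⁻⁶/K = 3.05×10⁻⁶/K.
Mismatch strain = Δα·ΔT = 3.05×10⁻⁶ × 158.0 = 4.82×10⁻⁴.

4.82×10⁻⁴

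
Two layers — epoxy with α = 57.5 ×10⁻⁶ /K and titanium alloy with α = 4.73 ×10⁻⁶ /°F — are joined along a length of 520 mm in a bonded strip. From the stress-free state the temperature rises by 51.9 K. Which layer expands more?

epoxy

titanium alloy: α = 4.73×10⁻⁶/°F × 9/5 = 8.51×10⁻⁶/K.
α(epoxy) = 57.5×10⁻⁶/K vs α(titanium alloy) = 8.51×10⁻⁶/K.
Higher α expands more for the same ΔT: epoxy.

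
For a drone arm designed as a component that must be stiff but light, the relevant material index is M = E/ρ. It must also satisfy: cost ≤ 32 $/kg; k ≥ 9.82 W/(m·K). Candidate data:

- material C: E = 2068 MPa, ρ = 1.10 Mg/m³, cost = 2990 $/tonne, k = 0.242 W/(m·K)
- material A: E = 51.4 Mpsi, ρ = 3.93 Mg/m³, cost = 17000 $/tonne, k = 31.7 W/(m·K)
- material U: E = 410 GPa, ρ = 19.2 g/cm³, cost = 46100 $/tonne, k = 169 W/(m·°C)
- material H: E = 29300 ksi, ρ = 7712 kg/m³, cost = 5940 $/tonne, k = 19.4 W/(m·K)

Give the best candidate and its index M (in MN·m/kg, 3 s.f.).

material A, M = 90.2 MN·m/kg

Screen on constraints: cost ≤ 32 $/kg; k ≥ 9.82 W/(m·K). Survivors: material A, material H.
Convert each candidate to consistent units, then evaluate M:
  material A: E = 354.4 GPa, ρ = 3930 kg/m³
  material H: E = 202.0 GPa, ρ = 7712 kg/m³
  material A: M = 90.2 MN·m/kg
  material H: M = 26.2 MN·m/kg
Highest index: material A.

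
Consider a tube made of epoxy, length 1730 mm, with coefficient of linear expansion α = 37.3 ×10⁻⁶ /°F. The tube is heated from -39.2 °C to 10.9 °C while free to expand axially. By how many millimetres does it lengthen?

5.82 mm

Convert α: 37.3×10⁻⁶/°F × (9/5) = 67.1×10⁻⁶/K.
ΔT = 10.9 − (-39.2) = 50.10 K.
ΔL = α·L₀·ΔT = 67.1×10⁻⁶ × 1730 mm × 50.10 K = 5.82 mm.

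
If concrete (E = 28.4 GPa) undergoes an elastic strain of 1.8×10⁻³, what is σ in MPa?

51.1 MPa

σ = E·ε = 28400 MPa × 1.8×10⁻³ = 51.1 MPa.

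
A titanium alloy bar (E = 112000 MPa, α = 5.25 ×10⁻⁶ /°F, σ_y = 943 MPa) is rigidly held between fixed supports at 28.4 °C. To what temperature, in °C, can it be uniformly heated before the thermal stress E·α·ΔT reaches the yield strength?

E = 112000 MPa = 112.0 GPa.
α = 5.25×10⁻⁶/°F × 9/5 = 9.45×10⁻⁶/K.
E·α·ΔT = 943.0 MPa ⇒ ΔT = 943.0 / (112.0×10³ × 9.45×10⁻⁶) = 891.0 K.
T = 28.4 + 891.0 = 919.4 °C.

919 °C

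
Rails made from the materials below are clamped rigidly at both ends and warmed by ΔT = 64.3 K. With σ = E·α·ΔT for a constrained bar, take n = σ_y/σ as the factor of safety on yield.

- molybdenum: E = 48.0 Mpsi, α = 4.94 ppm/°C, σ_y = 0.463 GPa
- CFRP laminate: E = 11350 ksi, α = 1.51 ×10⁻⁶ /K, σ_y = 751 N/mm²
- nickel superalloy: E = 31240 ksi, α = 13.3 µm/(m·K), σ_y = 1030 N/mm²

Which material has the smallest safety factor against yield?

In consistent units (E in GPa, α in ×10⁻⁶/K, σ_y in MPa):
  molybdenum: E = 330.9, α = 4.94, σ_y = 463.0 → σ = 105 MPa, n = 4.40
  CFRP laminate: E = 78.26, α = 1.51, σ_y = 751.0 → σ = 7.60 MPa, n = 98.8
  nickel superalloy: E = 215.4, α = 13.3, σ_y = 1030 → σ = 184 MPa, n = 5.59
Smallest n: molybdenum with n = 4.40.

molybdenum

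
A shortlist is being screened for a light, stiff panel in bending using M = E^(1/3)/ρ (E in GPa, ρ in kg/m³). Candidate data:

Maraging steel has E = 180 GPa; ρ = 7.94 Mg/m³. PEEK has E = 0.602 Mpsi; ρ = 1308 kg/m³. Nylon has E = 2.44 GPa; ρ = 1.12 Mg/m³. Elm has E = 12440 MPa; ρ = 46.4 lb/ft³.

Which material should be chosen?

elm

After converting to SI:
  maraging steel: E = 180.0 GPa, ρ = 7940 kg/m³
  PEEK: E = 4.151 GPa, ρ = 1308 kg/m³
  nylon: E = 2.440 GPa, ρ = 1120 kg/m³
  elm: E = 12.44 GPa, ρ = 743.3 kg/m³
  elm: M = 3.12×10⁻³
  PEEK: M = 1.23×10⁻³
  nylon: M = 1.20×10⁻³
  maraging steel: M = 0.711×10⁻³
Highest index: elm.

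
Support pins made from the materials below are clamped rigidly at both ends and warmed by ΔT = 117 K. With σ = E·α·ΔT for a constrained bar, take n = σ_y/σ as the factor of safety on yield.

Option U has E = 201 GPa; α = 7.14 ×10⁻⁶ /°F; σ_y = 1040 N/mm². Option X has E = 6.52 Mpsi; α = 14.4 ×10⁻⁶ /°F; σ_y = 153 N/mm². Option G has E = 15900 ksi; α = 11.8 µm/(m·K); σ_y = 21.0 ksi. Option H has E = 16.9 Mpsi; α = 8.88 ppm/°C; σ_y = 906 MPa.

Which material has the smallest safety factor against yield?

option G

With everything in SI (GPa, ×10⁻⁶/K, MPa):
  option U: E = 201.0, α = 12.9, σ_y = 1040 → σ = 302 MPa, n = 3.44
  option X: E = 44.95, α = 25.9, σ_y = 153.0 → σ = 136 MPa, n = 1.12
  option G: E = 109.6, α = 11.8, σ_y = 144.8 → σ = 151 MPa, n = 0.957
  option H: E = 116.5, α = 8.88, σ_y = 906.0 → σ = 121 MPa, n = 7.48
The minimum is option G at n = 0.957.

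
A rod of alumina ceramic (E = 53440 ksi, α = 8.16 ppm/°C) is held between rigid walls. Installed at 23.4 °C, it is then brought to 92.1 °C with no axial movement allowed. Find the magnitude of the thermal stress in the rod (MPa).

E = 53440 ksi = 368.5 GPa.
ΔT = 68.70 K. Constrained thermal stress σ = E·α·ΔT = 368.5×10³ MPa × 8.16×10⁻⁶ × 68.70 = 207 MPa (compressive).

207 MPa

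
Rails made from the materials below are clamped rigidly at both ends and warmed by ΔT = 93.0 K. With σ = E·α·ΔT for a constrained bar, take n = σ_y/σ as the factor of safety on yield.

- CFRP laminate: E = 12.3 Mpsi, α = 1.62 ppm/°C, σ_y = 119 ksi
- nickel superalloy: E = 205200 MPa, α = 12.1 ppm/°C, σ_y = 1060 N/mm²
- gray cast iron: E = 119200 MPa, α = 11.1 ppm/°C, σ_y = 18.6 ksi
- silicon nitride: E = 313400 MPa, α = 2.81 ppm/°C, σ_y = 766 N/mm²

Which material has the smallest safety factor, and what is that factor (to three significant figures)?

In consistent units (E in GPa, α in ×10⁻⁶/K, σ_y in MPa):
  CFRP laminate: E = 84.81, α = 1.62, σ_y = 820.5 → σ = 12.8 MPa, n = 64.2
  nickel superalloy: E = 205.2, α = 12.1, σ_y = 1060 → σ = 231 MPa, n = 4.59
  gray cast iron: E = 119.2, α = 11.1, σ_y = 128.2 → σ = 123 MPa, n = 1.04
  silicon nitride: E = 313.4, α = 2.81, σ_y = 766.0 → σ = 81.9 MPa, n = 9.35
The minimum is gray cast iron at n = 1.04.

gray cast iron, n = 1.04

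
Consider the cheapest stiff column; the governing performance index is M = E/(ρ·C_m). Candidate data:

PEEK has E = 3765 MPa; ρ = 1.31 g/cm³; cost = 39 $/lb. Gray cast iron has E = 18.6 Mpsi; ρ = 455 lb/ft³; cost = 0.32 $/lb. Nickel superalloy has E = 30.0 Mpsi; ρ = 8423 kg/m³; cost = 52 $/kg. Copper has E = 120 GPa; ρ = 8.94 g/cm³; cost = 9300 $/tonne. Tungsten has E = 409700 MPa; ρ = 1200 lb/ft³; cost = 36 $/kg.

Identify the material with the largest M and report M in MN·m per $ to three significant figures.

gray cast iron, M = 24.9 MN·m per $

Convert each candidate to consistent units, then evaluate M:
  PEEK: E = 3.765 GPa, ρ = 1310 kg/m³, cost = 85.98 $/kg
  gray cast iron: E = 128.2 GPa, ρ = 7288 kg/m³, cost = 0.7055 $/kg
  nickel superalloy: E = 206.8 GPa, ρ = 8423 kg/m³, cost = 52.00 $/kg
  copper: E = 120.0 GPa, ρ = 8940 kg/m³, cost = 9.300 $/kg
  tungsten: E = 409.7 GPa, ρ = 19220 kg/m³, cost = 36.00 $/kg
  gray cast iron: M = 24.9 MN·m per $
  copper: M = 1.44 MN·m per $
  tungsten: M = 0.592 MN·m per $
  nickel superalloy: M = 0.472 MN·m per $
  PEEK: M = 0.0334 MN·m per $
Highest index: gray cast iron.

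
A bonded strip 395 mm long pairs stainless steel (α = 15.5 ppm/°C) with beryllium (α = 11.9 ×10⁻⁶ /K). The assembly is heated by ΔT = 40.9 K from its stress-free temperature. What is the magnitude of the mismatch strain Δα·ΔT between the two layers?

Δα = |15.5 − 11.9|×10⁻⁶/K = 3.60×10⁻⁶/K.
Mismatch strain = Δα·ΔT = 3.60×10⁻⁶ × 40.9 = 1.47×10⁻⁴.

1.47×10⁻⁴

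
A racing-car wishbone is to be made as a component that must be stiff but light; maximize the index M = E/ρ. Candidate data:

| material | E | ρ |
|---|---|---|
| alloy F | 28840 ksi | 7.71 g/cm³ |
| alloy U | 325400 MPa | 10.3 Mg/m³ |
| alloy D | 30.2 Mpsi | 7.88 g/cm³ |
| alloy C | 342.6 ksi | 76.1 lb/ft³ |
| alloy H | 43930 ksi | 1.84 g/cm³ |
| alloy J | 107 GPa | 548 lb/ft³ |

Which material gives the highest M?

alloy H

In SI units:
  alloy F: E = 198.8 GPa, ρ = 7710 kg/m³
  alloy U: E = 325.4 GPa, ρ = 10300 kg/m³
  alloy D: E = 208.2 GPa, ρ = 7880 kg/m³
  alloy C: E = 2.362 GPa, ρ = 1219 kg/m³
  alloy H: E = 302.9 GPa, ρ = 1840 kg/m³
  alloy J: E = 107.0 GPa, ρ = 8778 kg/m³
  alloy H: M = 165 MN·m/kg
  alloy U: M = 31.6 MN·m/kg
  alloy D: M = 26.4 MN·m/kg
  alloy F: M = 25.8 MN·m/kg
  alloy J: M = 12.2 MN·m/kg
  alloy C: M = 1.94 MN·m/kg
Alloy H has the largest M.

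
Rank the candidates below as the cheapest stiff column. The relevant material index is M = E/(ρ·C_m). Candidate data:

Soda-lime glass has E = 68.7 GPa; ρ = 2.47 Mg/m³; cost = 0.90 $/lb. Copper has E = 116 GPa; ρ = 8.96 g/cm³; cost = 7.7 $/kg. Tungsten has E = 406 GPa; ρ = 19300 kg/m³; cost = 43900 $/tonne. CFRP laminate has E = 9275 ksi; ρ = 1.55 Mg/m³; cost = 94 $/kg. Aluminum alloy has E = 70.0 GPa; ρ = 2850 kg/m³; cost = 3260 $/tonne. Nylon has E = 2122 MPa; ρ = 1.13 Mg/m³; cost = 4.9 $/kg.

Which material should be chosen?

soda-lime glass

Putting every candidate on a common basis:
  soda-lime glass: E = 68.70 GPa, ρ = 2470 kg/m³, cost = 1.984 $/kg
  copper: E = 116.0 GPa, ρ = 8960 kg/m³, cost = 7.700 $/kg
  tungsten: E = 406.0 GPa, ρ = 19300 kg/m³, cost = 43.90 $/kg
  CFRP laminate: E = 63.95 GPa, ρ = 1550 kg/m³, cost = 94.00 $/kg
  aluminum alloy: E = 70.00 GPa, ρ = 2850 kg/m³, cost = 3.260 $/kg
  nylon: E = 2.122 GPa, ρ = 1130 kg/m³, cost = 4.900 $/kg
  soda-lime glass: M = 14.0 MN·m per $
  aluminum alloy: M = 7.53 MN·m per $
  copper: M = 1.68 MN·m per $
  tungsten: M = 0.479 MN·m per $
  CFRP laminate: M = 0.439 MN·m per $
  nylon: M = 0.383 MN·m per $
Soda-lime glass has the largest M.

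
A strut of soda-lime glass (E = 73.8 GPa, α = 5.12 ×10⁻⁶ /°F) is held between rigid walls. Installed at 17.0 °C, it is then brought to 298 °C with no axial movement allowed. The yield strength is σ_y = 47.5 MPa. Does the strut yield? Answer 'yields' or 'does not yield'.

yields

α = 5.12×10⁻⁶/°F × 9/5 = 9.22×10⁻⁶/K.
ΔT = 281.0 K. Constrained thermal stress σ = E·α·ΔT = 73.80×10³ MPa × 9.22×10⁻⁶ × 281.0 = 191 MPa (compressive).
Compare to σ_y = 47.5 MPa: σ ≥ σ_y, so it yields.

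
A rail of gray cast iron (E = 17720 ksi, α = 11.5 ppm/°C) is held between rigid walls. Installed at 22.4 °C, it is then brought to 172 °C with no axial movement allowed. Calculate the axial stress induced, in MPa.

E = 17720 ksi = 122.2 GPa.
ΔT = 149.6 K. Constrained thermal stress σ = E·α·ΔT = 122.2×10³ MPa × 11.5×10⁻⁶ × 149.6 = 210 MPa (compressive).

210 MPa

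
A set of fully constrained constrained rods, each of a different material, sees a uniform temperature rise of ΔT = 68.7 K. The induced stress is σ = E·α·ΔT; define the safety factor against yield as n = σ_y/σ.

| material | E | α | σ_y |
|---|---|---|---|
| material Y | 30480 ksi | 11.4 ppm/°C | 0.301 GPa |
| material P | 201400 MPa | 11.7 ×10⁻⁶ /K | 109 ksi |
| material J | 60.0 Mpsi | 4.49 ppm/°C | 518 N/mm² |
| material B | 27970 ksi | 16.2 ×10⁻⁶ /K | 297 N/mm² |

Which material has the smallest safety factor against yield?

Per material, after unit conversion:
  material Y: E = 210.2, α = 11.4, σ_y = 301.0 → σ = 165 MPa, n = 1.83
  material P: E = 201.4, α = 11.7, σ_y = 751.5 → σ = 162 MPa, n = 4.64
  material J: E = 413.7, α = 4.49, σ_y = 518.0 → σ = 128 MPa, n = 4.06
  material B: E = 192.8, α = 16.2, σ_y = 297.0 → σ = 215 MPa, n = 1.38
The minimum is material B at n = 1.38.

material B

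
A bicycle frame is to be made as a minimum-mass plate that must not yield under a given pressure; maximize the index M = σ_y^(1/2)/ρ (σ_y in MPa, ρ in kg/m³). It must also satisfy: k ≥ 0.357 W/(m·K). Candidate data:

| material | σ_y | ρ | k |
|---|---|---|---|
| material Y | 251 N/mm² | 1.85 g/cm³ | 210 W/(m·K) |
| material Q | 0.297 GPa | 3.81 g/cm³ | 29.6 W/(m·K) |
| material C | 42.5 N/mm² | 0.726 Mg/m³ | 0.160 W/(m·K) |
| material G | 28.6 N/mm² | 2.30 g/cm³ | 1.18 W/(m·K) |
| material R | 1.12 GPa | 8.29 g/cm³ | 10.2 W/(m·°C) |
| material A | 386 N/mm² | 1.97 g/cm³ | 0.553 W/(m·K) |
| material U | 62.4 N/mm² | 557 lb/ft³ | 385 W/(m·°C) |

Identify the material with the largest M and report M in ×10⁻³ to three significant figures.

Screen on constraints: k ≥ 0.357 W/(m·K). Survivors: material Y, material Q, material G, material R, material A, material U.
Convert each candidate to consistent units, then evaluate M:
  material Y: σ_y = 251.0 MPa, ρ = 1850 kg/m³
  material Q: σ_y = 297.0 MPa, ρ = 3810 kg/m³
  material G: σ_y = 28.60 MPa, ρ = 2300 kg/m³
  material R: σ_y = 1120 MPa, ρ = 8290 kg/m³
  material A: σ_y = 386.0 MPa, ρ = 1970 kg/m³
  material U: σ_y = 62.40 MPa, ρ = 8922 kg/m³
  material A: M = 9.97×10⁻³
  material Y: M = 8.56×10⁻³
  material Q: M = 4.52×10⁻³
  material R: M = 4.04×10⁻³
  material G: M = 2.33×10⁻³
  material U: M = 0.885×10⁻³
Highest index: material A.

material A, M = 9.97×10⁻³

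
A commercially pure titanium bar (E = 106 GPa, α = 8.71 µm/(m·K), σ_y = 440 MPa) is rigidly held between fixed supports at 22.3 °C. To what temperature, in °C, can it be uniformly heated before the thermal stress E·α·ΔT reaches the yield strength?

499 °C

E·α·ΔT = 440.0 MPa ⇒ ΔT = 440.0 / (106.0×10³ × 8.71×10⁻⁶) = 476.6 K.
T = 22.3 + 476.6 = 498.9 °C.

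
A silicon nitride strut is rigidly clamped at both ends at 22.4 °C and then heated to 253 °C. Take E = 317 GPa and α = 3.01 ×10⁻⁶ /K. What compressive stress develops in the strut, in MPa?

220 MPa

ΔT = 230.6 K. Constrained thermal stress σ = E·α·ΔT = 317.0×10³ MPa × 3.01×10⁻⁶ × 230.6 = 220 MPa (compressive).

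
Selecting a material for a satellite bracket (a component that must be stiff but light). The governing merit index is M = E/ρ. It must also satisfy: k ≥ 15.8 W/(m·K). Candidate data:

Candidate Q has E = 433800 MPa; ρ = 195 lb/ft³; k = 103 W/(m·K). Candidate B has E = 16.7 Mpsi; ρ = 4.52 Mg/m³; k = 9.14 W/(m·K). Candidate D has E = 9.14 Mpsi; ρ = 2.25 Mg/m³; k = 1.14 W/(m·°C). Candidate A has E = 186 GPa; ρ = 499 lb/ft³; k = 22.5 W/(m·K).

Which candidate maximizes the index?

Screen on constraints: k ≥ 15.8 W/(m·K). Survivors: candidate Q, candidate A.
Putting every candidate on a common basis:
  candidate Q: E = 433.8 GPa, ρ = 3124 kg/m³
  candidate A: E = 186.0 GPa, ρ = 7993 kg/m³
  candidate Q: M = 139 MN·m/kg
  candidate A: M = 23.3 MN·m/kg
The maximum is for candidate Q.

candidate Q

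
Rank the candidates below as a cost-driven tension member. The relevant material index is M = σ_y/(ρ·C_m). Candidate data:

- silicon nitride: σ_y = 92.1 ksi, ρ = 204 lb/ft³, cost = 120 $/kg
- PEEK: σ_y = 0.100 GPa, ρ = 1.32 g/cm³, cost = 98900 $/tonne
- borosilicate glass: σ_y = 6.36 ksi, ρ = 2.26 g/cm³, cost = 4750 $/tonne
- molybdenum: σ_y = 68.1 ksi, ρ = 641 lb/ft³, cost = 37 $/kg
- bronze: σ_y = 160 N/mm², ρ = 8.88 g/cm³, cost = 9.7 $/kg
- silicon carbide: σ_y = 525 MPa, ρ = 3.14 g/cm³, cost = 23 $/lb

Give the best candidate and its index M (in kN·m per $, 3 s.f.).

In SI units:
  silicon nitride: σ_y = 635.0 MPa, ρ = 3268 kg/m³, cost = 120.0 $/kg
  PEEK: σ_y = 100.0 MPa, ρ = 1320 kg/m³, cost = 98.90 $/kg
  borosilicate glass: σ_y = 43.85 MPa, ρ = 2260 kg/m³, cost = 4.750 $/kg
  molybdenum: σ_y = 469.5 MPa, ρ = 10270 kg/m³, cost = 37.00 $/kg
  bronze: σ_y = 160.0 MPa, ρ = 8880 kg/m³, cost = 9.700 $/kg
  silicon carbide: σ_y = 525.0 MPa, ρ = 3140 kg/m³, cost = 50.71 $/kg
  borosilicate glass: M = 4.08 kN·m per $
  silicon carbide: M = 3.30 kN·m per $
  bronze: M = 1.86 kN·m per $
  silicon nitride: M = 1.62 kN·m per $
  molybdenum: M = 1.24 kN·m per $
  PEEK: M = 0.766 kN·m per $
Borosilicate glass has the largest M.

borosilicate glass, M = 4.08 kN·m per $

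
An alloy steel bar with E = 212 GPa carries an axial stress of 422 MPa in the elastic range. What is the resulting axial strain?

ε = σ/E = 422 / 212000 = 1.99×10⁻³.

1.99×10⁻³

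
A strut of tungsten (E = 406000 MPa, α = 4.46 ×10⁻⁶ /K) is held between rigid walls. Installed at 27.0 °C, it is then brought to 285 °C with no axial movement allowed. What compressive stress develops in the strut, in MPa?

467 MPa

E = 406000 MPa = 406.0 GPa.
ΔT = 258.0 K. Constrained thermal stress σ = E·α·ΔT = 406.0×10³ MPa × 4.46×10⁻⁶ × 258.0 = 467 MPa (compressive).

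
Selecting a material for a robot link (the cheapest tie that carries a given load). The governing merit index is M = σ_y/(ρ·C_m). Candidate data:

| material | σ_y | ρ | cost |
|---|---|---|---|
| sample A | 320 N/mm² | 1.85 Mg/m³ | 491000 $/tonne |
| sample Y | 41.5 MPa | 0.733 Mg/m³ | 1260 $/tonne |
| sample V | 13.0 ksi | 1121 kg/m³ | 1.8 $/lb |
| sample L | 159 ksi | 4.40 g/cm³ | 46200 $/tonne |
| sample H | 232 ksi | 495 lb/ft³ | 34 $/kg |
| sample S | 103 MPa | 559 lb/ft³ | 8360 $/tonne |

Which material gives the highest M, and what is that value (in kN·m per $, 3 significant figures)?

sample Y, M = 44.9 kN·m per $

Convert each candidate to consistent units, then evaluate M:
  sample A: σ_y = 320.0 MPa, ρ = 1850 kg/m³, cost = 491.0 $/kg
  sample Y: σ_y = 41.50 MPa, ρ = 733.0 kg/m³, cost = 1.260 $/kg
  sample V: σ_y = 89.63 MPa, ρ = 1121 kg/m³, cost = 3.968 $/kg
  sample L: σ_y = 1096 MPa, ρ = 4400 kg/m³, cost = 46.20 $/kg
  sample H: σ_y = 1600 MPa, ρ = 7929 kg/m³, cost = 34.00 $/kg
  sample S: σ_y = 103.0 MPa, ρ = 8954 kg/m³, cost = 8.360 $/kg
  sample Y: M = 44.9 kN·m per $
  sample V: M = 20.1 kN·m per $
  sample H: M = 5.93 kN·m per $
  sample L: M = 5.39 kN·m per $
  sample S: M = 1.38 kN·m per $
  sample A: M = 0.352 kN·m per $
Sample Y has the largest M.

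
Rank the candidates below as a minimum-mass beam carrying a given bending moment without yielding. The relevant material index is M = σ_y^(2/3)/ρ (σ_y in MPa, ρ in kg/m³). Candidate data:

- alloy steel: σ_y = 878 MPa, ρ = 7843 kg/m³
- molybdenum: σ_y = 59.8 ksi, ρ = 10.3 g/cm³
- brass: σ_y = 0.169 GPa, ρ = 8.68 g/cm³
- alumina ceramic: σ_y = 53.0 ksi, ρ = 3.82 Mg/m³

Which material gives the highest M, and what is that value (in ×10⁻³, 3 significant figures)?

Putting every candidate on a common basis:
  alloy steel: σ_y = 878.0 MPa, ρ = 7843 kg/m³
  molybdenum: σ_y = 412.3 MPa, ρ = 10300 kg/m³
  brass: σ_y = 169.0 MPa, ρ = 8680 kg/m³
  alumina ceramic: σ_y = 365.4 MPa, ρ = 3820 kg/m³
  alumina ceramic: M = 13.4×10⁻³
  alloy steel: M = 11.7×10⁻³
  molybdenum: M = 5.38×10⁻³
  brass: M = 3.52×10⁻³
Alumina ceramic has the largest M.

alumina ceramic, M = 13.4×10⁻³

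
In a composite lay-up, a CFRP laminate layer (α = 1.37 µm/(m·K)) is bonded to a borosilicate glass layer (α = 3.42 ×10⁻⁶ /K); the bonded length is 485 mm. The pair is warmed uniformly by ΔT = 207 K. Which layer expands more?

borosilicate glass

α(CFRP laminate) = 1.37×10⁻⁶/K vs α(borosilicate glass) = 3.42×10⁻⁶/K.
Higher α expands more for the same ΔT: borosilicate glass.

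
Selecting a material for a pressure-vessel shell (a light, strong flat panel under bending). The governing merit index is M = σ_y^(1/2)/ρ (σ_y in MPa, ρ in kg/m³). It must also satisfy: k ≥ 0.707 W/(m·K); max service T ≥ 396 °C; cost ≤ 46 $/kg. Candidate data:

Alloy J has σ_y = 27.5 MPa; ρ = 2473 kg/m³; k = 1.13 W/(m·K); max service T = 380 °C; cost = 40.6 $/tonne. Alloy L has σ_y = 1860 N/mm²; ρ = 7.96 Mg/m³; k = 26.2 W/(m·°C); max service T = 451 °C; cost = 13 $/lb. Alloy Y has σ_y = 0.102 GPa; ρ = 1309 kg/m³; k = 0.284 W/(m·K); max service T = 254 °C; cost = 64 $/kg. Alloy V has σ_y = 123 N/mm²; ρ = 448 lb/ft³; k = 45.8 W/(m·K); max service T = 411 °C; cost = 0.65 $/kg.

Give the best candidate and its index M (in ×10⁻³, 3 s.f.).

alloy L, M = 5.42×10⁻³

Screen on constraints: k ≥ 0.707 W/(m·K); max service T ≥ 396 °C; cost ≤ 46 $/kg. Survivors: alloy L, alloy V.
Putting every candidate on a common basis:
  alloy L: σ_y = 1860 MPa, ρ = 7960 kg/m³
  alloy V: σ_y = 123.0 MPa, ρ = 7176 kg/m³
  alloy L: M = 5.42×10⁻³
  alloy V: M = 1.55×10⁻³
The maximum is for alloy L.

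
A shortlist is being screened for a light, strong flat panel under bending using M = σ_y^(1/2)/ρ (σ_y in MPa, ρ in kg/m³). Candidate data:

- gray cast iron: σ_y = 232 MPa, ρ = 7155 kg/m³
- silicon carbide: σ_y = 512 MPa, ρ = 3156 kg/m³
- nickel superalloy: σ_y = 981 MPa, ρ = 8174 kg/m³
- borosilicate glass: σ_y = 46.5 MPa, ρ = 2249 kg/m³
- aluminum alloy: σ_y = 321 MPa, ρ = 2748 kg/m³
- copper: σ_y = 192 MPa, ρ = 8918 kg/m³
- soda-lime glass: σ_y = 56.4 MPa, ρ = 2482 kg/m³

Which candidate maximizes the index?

Evaluate M for each candidate:
  silicon carbide: M = 7.17×10⁻³
  aluminum alloy: M = 6.52×10⁻³
  nickel superalloy: M = 3.83×10⁻³
  borosilicate glass: M = 3.03×10⁻³
  soda-lime glass: M = 3.03×10⁻³
  gray cast iron: M = 2.13×10⁻³
  copper: M = 1.55×10⁻³
The maximum is for silicon carbide.

silicon carbide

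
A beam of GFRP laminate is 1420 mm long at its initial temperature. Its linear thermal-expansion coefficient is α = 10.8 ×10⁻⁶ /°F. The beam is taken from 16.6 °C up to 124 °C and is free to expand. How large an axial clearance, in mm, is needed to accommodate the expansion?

Convert α: 10.8×10⁻⁶/°F × (9/5) = 19.4×10⁻⁶/K.
ΔT = 124 − 16.6 = 107.4 K.
ΔL = α·L₀·ΔT = 19.4×10⁻⁶ × 1420 mm × 107.4 K = 2.96 mm.

2.96 mm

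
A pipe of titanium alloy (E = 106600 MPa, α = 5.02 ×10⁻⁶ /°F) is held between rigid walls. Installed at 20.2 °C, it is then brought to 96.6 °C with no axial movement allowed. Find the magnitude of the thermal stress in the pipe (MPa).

E = 106600 MPa = 106.6 GPa.
α = 5.02×10⁻⁶/°F × 9/5 = 9.04×10⁻⁶/K.
ΔT = 76.40 K. Constrained thermal stress σ = E·α·ΔT = 106.6×10³ MPa × 9.04×10⁻⁶ × 76.40 = 73.6 MPa (compressive).

73.6 MPa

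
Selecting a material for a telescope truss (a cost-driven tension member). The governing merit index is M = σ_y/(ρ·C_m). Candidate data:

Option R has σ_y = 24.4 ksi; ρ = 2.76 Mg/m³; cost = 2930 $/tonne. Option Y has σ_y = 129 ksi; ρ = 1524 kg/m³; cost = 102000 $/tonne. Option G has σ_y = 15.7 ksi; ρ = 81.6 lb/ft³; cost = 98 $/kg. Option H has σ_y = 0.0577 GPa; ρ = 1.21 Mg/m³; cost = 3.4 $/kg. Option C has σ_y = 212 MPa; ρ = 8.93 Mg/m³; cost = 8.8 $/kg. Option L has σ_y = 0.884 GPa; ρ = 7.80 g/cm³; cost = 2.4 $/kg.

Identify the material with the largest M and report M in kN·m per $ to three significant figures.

option L, M = 47.2 kN·m per $

Putting every candidate on a common basis:
  option R: σ_y = 168.2 MPa, ρ = 2760 kg/m³, cost = 2.930 $/kg
  option Y: σ_y = 889.4 MPa, ρ = 1524 kg/m³, cost = 102.0 $/kg
  option G: σ_y = 108.2 MPa, ρ = 1307 kg/m³, cost = 98.00 $/kg
  option H: σ_y = 57.70 MPa, ρ = 1210 kg/m³, cost = 3.400 $/kg
  option C: σ_y = 212.0 MPa, ρ = 8930 kg/m³, cost = 8.800 $/kg
  option L: σ_y = 884.0 MPa, ρ = 7800 kg/m³, cost = 2.400 $/kg
  option L: M = 47.2 kN·m per $
  option R: M = 20.8 kN·m per $
  option H: M = 14.0 kN·m per $
  option Y: M = 5.72 kN·m per $
  option C: M = 2.70 kN·m per $
  option G: M = 0.845 kN·m per $
The maximum is for option L.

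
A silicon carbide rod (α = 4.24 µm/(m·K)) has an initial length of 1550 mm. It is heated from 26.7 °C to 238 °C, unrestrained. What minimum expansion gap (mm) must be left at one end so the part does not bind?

ΔT = 238 − 26.7 = 211.3 K.
ΔL = α·L₀·ΔT = 4.24×10⁻⁶ × 1550 mm × 211.3 K = 1.39 mm.

1.39 mm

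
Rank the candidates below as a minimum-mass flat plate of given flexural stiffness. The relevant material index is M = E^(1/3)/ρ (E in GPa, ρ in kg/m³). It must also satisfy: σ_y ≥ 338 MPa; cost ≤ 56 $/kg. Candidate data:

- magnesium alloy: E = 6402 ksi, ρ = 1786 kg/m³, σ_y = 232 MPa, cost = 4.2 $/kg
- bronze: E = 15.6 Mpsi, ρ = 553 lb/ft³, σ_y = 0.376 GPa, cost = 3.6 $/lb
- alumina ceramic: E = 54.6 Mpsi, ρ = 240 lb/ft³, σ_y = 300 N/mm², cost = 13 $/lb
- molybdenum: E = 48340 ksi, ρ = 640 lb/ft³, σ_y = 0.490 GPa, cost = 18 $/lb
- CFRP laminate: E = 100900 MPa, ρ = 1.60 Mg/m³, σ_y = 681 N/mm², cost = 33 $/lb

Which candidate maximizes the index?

molybdenum

Screen on constraints: σ_y ≥ 338 MPa; cost ≤ 56 $/kg. Survivors: bronze, molybdenum.
Putting every candidate on a common basis:
  bronze: E = 107.6 GPa, ρ = 8858 kg/m³
  molybdenum: E = 333.3 GPa, ρ = 10250 kg/m³
  molybdenum: M = 0.676×10⁻³
  bronze: M = 0.537×10⁻³
Highest index: molybdenum.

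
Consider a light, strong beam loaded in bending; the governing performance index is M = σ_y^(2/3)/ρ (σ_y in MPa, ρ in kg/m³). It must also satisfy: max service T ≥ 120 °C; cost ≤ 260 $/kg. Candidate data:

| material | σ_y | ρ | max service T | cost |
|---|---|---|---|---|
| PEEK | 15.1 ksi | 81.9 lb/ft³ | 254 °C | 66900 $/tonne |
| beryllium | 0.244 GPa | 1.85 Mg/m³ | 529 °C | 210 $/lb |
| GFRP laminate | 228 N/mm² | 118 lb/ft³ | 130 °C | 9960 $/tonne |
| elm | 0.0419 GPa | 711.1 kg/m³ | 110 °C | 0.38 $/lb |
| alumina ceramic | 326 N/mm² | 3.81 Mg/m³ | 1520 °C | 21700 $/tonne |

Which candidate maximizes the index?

Screen on constraints: max service T ≥ 120 °C; cost ≤ 260 $/kg. Survivors: PEEK, GFRP laminate, alumina ceramic.
Normalizing units and computing the index:
  PEEK: σ_y = 104.1 MPa, ρ = 1312 kg/m³
  GFRP laminate: σ_y = 228.0 MPa, ρ = 1890 kg/m³
  alumina ceramic: σ_y = 326.0 MPa, ρ = 3810 kg/m³
  GFRP laminate: M = 19.7×10⁻³
  PEEK: M = 16.9×10⁻³
  alumina ceramic: M = 12.4×10⁻³
The maximum is for GFRP laminate.

GFRP laminate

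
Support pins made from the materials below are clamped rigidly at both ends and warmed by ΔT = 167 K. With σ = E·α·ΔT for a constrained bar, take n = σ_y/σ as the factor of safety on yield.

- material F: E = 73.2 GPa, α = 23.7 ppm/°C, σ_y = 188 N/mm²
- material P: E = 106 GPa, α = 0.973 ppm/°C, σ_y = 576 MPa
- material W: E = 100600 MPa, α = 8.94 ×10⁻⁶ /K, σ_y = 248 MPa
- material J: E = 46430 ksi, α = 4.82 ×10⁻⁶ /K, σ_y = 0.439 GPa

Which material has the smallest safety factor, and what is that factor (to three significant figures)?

material F, n = 0.649

With everything in SI (GPa, ×10⁻⁶/K, MPa):
  material F: E = 73.20, α = 23.7, σ_y = 188.0 → σ = 290 MPa, n = 0.649
  material P: E = 106.0, α = 0.973, σ_y = 576.0 → σ = 17.2 MPa, n = 33.4
  material W: E = 100.6, α = 8.94, σ_y = 248.0 → σ = 150 MPa, n = 1.65
  material J: E = 320.1, α = 4.82, σ_y = 439.0 → σ = 258 MPa, n = 1.70
Material F has the lowest safety factor, n = 0.649.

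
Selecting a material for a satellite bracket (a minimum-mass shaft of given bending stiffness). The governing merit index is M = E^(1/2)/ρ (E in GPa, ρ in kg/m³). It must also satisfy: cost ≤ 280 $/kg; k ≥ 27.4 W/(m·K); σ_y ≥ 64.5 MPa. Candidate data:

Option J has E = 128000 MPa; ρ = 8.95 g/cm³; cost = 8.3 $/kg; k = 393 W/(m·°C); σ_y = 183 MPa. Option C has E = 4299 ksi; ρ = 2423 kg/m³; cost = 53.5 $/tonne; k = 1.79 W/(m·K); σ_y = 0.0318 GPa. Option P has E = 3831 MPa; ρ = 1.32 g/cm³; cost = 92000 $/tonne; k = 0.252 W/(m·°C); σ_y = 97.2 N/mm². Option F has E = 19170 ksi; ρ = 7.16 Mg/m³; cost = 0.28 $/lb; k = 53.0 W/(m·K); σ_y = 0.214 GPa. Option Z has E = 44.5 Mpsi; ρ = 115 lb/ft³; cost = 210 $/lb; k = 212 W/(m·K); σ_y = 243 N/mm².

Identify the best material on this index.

option F

Screen on constraints: cost ≤ 280 $/kg; k ≥ 27.4 W/(m·K); σ_y ≥ 64.5 MPa. Survivors: option J, option F.
Convert each candidate to consistent units, then evaluate M:
  option J: E = 128.0 GPa, ρ = 8950 kg/m³
  option F: E = 132.2 GPa, ρ = 7160 kg/m³
  option F: M = 1.61×10⁻³
  option J: M = 1.26×10⁻³
Highest index: option F.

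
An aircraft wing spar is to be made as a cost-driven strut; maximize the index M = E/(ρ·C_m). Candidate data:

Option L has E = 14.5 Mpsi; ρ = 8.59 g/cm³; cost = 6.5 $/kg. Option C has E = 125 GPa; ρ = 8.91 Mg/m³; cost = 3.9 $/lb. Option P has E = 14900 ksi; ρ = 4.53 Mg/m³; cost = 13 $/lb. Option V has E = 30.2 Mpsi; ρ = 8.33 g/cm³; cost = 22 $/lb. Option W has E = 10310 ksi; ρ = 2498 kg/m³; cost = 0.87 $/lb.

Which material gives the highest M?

In SI units:
  option L: E = 99.97 GPa, ρ = 8590 kg/m³, cost = 6.500 $/kg
  option C: E = 125.0 GPa, ρ = 8910 kg/m³, cost = 8.598 $/kg
  option P: E = 102.7 GPa, ρ = 4530 kg/m³, cost = 28.66 $/kg
  option V: E = 208.2 GPa, ρ = 8330 kg/m³, cost = 48.50 $/kg
  option W: E = 71.08 GPa, ρ = 2498 kg/m³, cost = 1.918 $/kg
  option W: M = 14.8 MN·m per $
  option L: M = 1.79 MN·m per $
  option C: M = 1.63 MN·m per $
  option P: M = 0.791 MN·m per $
  option V: M = 0.515 MN·m per $
Highest index: option W.

option W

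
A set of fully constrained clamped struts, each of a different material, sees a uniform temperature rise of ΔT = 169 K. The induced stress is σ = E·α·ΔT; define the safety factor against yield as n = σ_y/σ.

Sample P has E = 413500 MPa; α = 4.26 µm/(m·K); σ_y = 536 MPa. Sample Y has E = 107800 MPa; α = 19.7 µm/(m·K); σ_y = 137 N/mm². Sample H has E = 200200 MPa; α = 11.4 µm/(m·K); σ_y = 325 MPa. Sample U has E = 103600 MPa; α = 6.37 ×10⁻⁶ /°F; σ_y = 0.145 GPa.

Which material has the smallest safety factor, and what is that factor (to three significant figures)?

In consistent units (E in GPa, α in ×10⁻⁶/K, σ_y in MPa):
  sample P: E = 413.5, α = 4.26, σ_y = 536.0 → σ = 298 MPa, n = 1.80
  sample Y: E = 107.8, α = 19.7, σ_y = 137.0 → σ = 359 MPa, n = 0.382
  sample H: E = 200.2, α = 11.4, σ_y = 325.0 → σ = 386 MPa, n = 0.843
  sample U: E = 103.6, α = 11.5, σ_y = 145.0 → σ = 201 MPa, n = 0.722
Sample Y has the lowest safety factor, n = 0.382.

sample Y, n = 0.382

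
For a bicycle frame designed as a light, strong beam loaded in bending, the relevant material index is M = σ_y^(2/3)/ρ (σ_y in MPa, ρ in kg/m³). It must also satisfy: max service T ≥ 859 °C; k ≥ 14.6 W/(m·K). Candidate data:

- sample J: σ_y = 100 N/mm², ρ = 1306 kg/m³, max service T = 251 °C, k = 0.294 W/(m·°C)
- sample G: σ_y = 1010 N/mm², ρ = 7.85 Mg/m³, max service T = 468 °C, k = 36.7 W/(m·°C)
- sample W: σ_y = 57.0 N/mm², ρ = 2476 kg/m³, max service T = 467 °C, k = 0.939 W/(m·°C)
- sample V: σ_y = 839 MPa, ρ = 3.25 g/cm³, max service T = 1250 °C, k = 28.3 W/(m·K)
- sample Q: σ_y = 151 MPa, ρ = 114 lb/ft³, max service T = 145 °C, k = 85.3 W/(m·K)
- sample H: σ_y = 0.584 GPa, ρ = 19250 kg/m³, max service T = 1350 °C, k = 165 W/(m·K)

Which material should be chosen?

Screen on constraints: max service T ≥ 859 °C; k ≥ 14.6 W/(m·K). Survivors: sample V, sample H.
After converting to SI:
  sample V: σ_y = 839.0 MPa, ρ = 3250 kg/m³
  sample H: σ_y = 584.0 MPa, ρ = 19250 kg/m³
  sample V: M = 27.4×10⁻³
  sample H: M = 3.63×10⁻³
Highest index: sample V.

sample V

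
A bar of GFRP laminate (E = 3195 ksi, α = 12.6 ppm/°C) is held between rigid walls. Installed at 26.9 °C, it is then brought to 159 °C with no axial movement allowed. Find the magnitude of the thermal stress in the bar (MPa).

E = 3195 ksi = 22.03 GPa.
ΔT = 132.1 K. Constrained thermal stress σ = E·α·ΔT = 22.03×10³ MPa × 12.6×10⁻⁶ × 132.1 = 36.7 MPa (compressive).

36.7 MPa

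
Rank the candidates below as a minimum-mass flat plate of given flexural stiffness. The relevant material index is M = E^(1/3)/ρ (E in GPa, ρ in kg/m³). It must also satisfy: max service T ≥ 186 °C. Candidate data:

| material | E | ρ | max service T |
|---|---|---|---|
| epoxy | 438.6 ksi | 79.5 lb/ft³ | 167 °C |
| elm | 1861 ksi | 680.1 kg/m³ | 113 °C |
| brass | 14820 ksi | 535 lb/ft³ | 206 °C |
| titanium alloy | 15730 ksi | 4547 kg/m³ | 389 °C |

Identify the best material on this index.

titanium alloy

Screen on constraints: max service T ≥ 186 °C. Survivors: brass, titanium alloy.
Putting every candidate on a common basis:
  brass: E = 102.2 GPa, ρ = 8570 kg/m³
  titanium alloy: E = 108.5 GPa, ρ = 4547 kg/m³
  titanium alloy: M = 1.05×10⁻³
  brass: M = 0.546×10⁻³
Titanium alloy has the largest M.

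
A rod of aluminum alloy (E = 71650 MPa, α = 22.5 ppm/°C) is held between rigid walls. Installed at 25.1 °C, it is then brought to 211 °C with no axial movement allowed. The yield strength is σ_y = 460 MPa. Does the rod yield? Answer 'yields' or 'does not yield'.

E = 71650 MPa = 71.65 GPa.
ΔT = 185.9 K. Constrained thermal stress σ = E·α·ΔT = 71.65×10³ MPa × 22.5×10⁻⁶ × 185.9 = 300 MPa (compressive).
Compare to σ_y = 460 MPa: σ < σ_y, so it does not yield.

does not yield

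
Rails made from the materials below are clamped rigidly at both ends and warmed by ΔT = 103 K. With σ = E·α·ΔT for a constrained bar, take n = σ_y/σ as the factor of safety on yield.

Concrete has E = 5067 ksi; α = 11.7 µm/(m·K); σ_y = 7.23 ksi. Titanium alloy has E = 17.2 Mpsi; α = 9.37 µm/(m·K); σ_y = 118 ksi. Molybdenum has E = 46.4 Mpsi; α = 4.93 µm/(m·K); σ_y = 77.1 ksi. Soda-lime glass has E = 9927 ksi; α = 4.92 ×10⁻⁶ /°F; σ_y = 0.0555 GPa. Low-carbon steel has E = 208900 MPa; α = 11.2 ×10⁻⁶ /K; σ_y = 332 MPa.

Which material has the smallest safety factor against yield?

soda-lime glass

Per material, after unit conversion:
  concrete: E = 34.94, α = 11.7, σ_y = 49.85 → σ = 42.1 MPa, n = 1.18
  titanium alloy: E = 118.6, α = 9.37, σ_y = 813.6 → σ = 114 MPa, n = 7.11
  molybdenum: E = 319.9, α = 4.93, σ_y = 531.6 → σ = 162 MPa, n = 3.27
  soda-lime glass: E = 68.44, α = 8.86, σ_y = 55.50 → σ = 62.4 MPa, n = 0.889
  low-carbon steel: E = 208.9, α = 11.2, σ_y = 332.0 → σ = 241 MPa, n = 1.38
Soda-lime glass has the lowest safety factor, n = 0.889.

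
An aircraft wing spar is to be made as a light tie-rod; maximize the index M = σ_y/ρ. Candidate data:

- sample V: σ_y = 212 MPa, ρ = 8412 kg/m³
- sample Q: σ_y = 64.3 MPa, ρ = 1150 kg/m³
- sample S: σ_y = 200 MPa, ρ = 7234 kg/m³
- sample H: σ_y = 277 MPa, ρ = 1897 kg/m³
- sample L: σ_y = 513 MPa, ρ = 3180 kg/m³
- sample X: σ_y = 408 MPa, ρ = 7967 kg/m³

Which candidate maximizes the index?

sample L

Computing M directly (units already consistent):
  sample L: M = 161 kN·m/kg
  sample H: M = 146 kN·m/kg
  sample Q: M = 55.9 kN·m/kg
  sample X: M = 51.2 kN·m/kg
  sample S: M = 27.6 kN·m/kg
  sample V: M = 25.2 kN·m/kg
Sample L ranks first.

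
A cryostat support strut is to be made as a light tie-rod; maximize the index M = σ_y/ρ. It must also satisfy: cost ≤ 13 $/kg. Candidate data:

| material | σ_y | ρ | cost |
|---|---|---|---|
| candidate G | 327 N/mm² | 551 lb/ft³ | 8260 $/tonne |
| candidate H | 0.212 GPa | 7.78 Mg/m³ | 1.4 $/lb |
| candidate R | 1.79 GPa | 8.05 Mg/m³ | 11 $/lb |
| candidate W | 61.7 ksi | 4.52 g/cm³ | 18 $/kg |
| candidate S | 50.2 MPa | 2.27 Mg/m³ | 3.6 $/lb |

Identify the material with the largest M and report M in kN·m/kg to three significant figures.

Screen on constraints: cost ≤ 13 $/kg. Survivors: candidate G, candidate H, candidate S.
Normalizing units and computing the index:
  candidate G: σ_y = 327.0 MPa, ρ = 8826 kg/m³
  candidate H: σ_y = 212.0 MPa, ρ = 7780 kg/m³
  candidate S: σ_y = 50.20 MPa, ρ = 2270 kg/m³
  candidate G: M = 37.0 kN·m/kg
  candidate H: M = 27.2 kN·m/kg
  candidate S: M = 22.1 kN·m/kg
Highest index: candidate G.

candidate G, M = 37.0 kN·m/kg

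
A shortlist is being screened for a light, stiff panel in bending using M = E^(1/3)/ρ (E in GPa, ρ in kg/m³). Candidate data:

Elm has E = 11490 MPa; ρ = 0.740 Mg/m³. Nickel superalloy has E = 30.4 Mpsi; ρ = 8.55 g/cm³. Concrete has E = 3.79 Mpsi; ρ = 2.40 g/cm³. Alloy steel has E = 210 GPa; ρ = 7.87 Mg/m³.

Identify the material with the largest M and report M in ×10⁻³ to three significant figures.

elm, M = 3.05×10⁻³

Putting every candidate on a common basis:
  elm: E = 11.49 GPa, ρ = 740.0 kg/m³
  nickel superalloy: E = 209.6 GPa, ρ = 8550 kg/m³
  concrete: E = 26.13 GPa, ρ = 2400 kg/m³
  alloy steel: E = 210.0 GPa, ρ = 7870 kg/m³
  elm: M = 3.05×10⁻³
  concrete: M = 1.24×10⁻³
  alloy steel: M = 0.755×10⁻³
  nickel superalloy: M = 0.695×10⁻³
The maximum is for elm.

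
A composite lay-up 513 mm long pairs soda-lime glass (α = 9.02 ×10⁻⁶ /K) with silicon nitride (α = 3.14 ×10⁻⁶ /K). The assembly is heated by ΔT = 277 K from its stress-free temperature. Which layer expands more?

α(soda-lime glass) = 9.02×10⁻⁶/K vs α(silicon nitride) = 3.14×10⁻⁶/K.
Higher α expands more for the same ΔT: soda-lime glass.

soda-lime glass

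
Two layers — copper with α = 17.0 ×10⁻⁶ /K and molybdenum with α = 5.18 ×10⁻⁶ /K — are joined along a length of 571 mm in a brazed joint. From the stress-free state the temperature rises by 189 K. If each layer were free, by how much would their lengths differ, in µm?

1280 µm

Δα = |17.0 − 5.18|×10⁻⁶/K = 11.8×10⁻⁶/K.
ΔL_mismatch = Δα·L·ΔT = 11.8×10⁻⁶ × 571.0 mm × 189.0 K = 1280 µm.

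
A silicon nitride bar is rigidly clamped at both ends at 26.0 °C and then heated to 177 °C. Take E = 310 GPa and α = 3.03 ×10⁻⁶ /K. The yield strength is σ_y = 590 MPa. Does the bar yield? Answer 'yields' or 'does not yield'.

does not yield

ΔT = 151.0 K. Constrained thermal stress σ = E·α·ΔT = 310.0×10³ MPa × 3.03×10⁻⁶ × 151.0 = 142 MPa (compressive).
Compare to σ_y = 590 MPa: σ < σ_y, so it does not yield.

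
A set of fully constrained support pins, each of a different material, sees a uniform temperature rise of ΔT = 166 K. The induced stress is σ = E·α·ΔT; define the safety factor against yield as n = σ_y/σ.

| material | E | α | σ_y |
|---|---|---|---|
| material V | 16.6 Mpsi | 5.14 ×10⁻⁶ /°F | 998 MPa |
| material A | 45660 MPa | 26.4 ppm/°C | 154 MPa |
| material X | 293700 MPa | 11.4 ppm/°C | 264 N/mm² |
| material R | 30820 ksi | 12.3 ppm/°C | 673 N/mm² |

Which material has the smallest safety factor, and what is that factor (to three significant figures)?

material X, n = 0.475

With everything in SI (GPa, ×10⁻⁶/K, MPa):
  material V: E = 114.5, α = 9.25, σ_y = 998.0 → σ = 176 MPa, n = 5.68
  material A: E = 45.66, α = 26.4, σ_y = 154.0 → σ = 200 MPa, n = 0.770
  material X: E = 293.7, α = 11.4, σ_y = 264.0 → σ = 556 MPa, n = 0.475
  material R: E = 212.5, α = 12.3, σ_y = 673.0 → σ = 434 MPa, n = 1.55
Smallest n: material X with n = 0.475.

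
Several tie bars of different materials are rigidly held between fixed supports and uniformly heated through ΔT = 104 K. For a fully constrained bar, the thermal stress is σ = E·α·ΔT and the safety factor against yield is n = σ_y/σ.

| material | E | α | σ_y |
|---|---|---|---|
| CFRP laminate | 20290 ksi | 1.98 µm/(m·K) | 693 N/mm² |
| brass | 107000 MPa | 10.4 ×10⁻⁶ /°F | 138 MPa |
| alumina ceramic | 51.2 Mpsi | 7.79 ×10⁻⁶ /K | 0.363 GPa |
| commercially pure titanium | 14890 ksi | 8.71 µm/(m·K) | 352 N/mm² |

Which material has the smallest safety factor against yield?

brass

Per material, after unit conversion:
  CFRP laminate: E = 139.9, α = 1.98, σ_y = 693.0 → σ = 28.8 MPa, n = 24.1
  brass: E = 107.0, α = 18.7, σ_y = 138.0 → σ = 208 MPa, n = 0.662
  alumina ceramic: E = 353.0, α = 7.79, σ_y = 363.0 → σ = 286 MPa, n = 1.27
  commercially pure titanium: E = 102.7, α = 8.71, σ_y = 352.0 → σ = 93.0 MPa, n = 3.79
Smallest n: brass with n = 0.662.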